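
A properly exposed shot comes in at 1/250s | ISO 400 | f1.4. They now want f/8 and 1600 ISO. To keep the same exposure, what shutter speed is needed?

Aperture: f/1.4 → f/2 → f/2.8 → f/4 → f/5.6 → f/8 — 5 stops smaller aperture (darker).
ISO: 400 → 800 → 1600 — 2 stops higher (brighter).
Net change so far: 3 stops darker. Offset with the shutter speed: 1/250 → 1/125 → 1/60 → 1/30.

1/30s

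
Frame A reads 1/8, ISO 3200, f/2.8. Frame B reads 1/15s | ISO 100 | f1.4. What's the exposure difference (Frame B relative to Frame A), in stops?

Aperture: f/2.8 → f/2 → f/1.4 — 2 stops larger aperture (brighter).
Shutter speed: 1/8 → 1/15 — 1 stop shorter (darker).
ISO: 3200 → 1600 → 800 → 400 → 200 → 100 — 5 stops dropped (darker).
Net: +2 −1 −5 = −4 stops.

4 stops darker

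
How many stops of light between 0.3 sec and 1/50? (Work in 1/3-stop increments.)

0.3 → 1/4 → 1/5 → 1/6 → 1/8 → 1/10 → 1/13 → 1/15 → 1/20 → 1/25 → 1/30 → 1/40 → 1/50 — count the steps: 12 third-stops = 4 stops.

4 stops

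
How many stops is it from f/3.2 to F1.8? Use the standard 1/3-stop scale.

f/3.2 → f/2.8 → f/2.5 → f/2.2 → f/2 → f/1.8 — count the steps: 5 third-stops = 1 2/3 stops.

1 2/3 stops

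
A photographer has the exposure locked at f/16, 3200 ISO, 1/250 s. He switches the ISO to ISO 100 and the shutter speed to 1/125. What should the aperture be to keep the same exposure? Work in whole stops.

ISO: 3200 → 1600 → 800 → 400 → 200 → 100 — 5 stops dropped (darker).
Shutter speed: 1/250 → 1/125 — 1 stop longer (brighter).
Net change so far: 4 stops darker. Offset with the aperture: f/16 → f/11 → f/8 → f/5.6 → f/4.

f/4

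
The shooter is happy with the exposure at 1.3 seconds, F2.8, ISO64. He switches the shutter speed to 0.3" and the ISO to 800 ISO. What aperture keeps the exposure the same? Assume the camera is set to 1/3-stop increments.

Shutter speed: 1.3 → 1 → 0.8 → 0.6 → 0.5 → 0.4 → 0.3 — 2 stops faster (darker).
ISO: 64 → 80 → 100 → 125 → 160 → 200 → 250 → 320 → 400 → 500 → 640 → 800 — 3 2/3 stops raised (brighter).
Net change so far: 1 2/3 stops brighter. Offset with the aperture: f/2.8 → f/3.2 → f/3.5 → f/4 → f/4.5 → f/5.

f/5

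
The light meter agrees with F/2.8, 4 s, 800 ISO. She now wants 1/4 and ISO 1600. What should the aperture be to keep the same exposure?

Shutter speed: 4 → 2 → 1 → 1/2 → 1/4 — 4 stops shorter (darker).
ISO: 800 → 1600 — 1 stop raised (brighter).
Net change so far: 3 stops darker. Offset with the aperture: f/2.8 → f/2 → f/1.4 → f/1.0.

f/1.0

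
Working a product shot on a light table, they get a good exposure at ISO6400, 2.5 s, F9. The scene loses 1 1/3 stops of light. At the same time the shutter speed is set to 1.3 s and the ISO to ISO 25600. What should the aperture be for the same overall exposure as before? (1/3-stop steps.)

Scene light: 1 1/3 stops darker.
Shutter speed: 2.5 → 2 → 1.6 → 1.3 — 1 stop shorter (darker).
ISO: 6400 → 8000 → 10000 → 12800 → 16000 → 20000 → 25600 — 2 stops raised (brighter).
Net so far: 1/3 stop darker. Aperture: f/9 → f/8.

f/8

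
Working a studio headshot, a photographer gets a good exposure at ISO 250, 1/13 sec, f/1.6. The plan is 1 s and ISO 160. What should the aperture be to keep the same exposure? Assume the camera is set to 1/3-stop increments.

f/4.5

Shutter speed: 1/13 → 1/10 → 1/8 → 1/6 → 1/5 → 1/4 → 0.3 → 0.4 → 0.5 → 0.6 → 0.8 → 1 — 3 2/3 stops slower (brighter).
ISO: 250 → 200 → 160 — 2/3 stop lower (darker).
Net change so far: 3 stops brighter. Offset with the aperture: f/1.6 → f/1.8 → f/2 → f/2.2 → f/2.5 → f/2.8 → f/3.2 → f/3.5 → f/4 → f/4.5.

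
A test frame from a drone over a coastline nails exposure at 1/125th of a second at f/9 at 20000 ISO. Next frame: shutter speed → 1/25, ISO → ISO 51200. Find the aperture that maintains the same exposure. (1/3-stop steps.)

f/32

Shutter speed: 1/125 → 1/100 → 1/80 → 1/60 → 1/50 → 1/40 → 1/30 → 1/25 — 2 1/3 stops longer (brighter).
ISO: 20000 → 25600 → 32000 → 40000 → 51200 — 1 1/3 stops raised (brighter).
Net change so far: 3 2/3 stops brighter. Offset with the aperture: f/9 → f/10 → f/11 → f/13 → f/14 → f/16 → f/18 → f/20 → f/22 → f/25 → f/29 → f/32.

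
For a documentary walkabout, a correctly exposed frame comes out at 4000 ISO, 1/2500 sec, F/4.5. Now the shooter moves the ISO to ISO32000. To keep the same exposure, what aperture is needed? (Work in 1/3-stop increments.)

ISO: 4000 → 5000 → 6400 → 8000 → 10000 → 12800 → 16000 → 20000 → 25600 → 32000 — 3 stops raised (brighter).
Need 3 stops darker from the aperture: f/4.5 → f/5 → f/5.6 → f/6.3 → f/7.1 → f/8 → f/9 → f/10 → f/11 → f/13.

f/13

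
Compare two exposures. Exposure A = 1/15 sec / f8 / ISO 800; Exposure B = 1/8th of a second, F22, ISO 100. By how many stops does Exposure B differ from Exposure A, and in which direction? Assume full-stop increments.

5 stops darker

Aperture: f/8 → f/11 → f/16 → f/22 — 3 stops smaller aperture (darker).
Shutter speed: 1/15 → 1/8 — 1 stop longer (brighter).
ISO: 800 → 400 → 200 → 100 — 3 stops lower (darker).
Net: −3 +1 −3 = −5 stops.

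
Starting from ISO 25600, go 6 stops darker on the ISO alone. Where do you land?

ISO 400

ISO: 25600 → 12800 → 6400 → 3200 → 1600 → 800 → 400 — 6 stops dropped (darker).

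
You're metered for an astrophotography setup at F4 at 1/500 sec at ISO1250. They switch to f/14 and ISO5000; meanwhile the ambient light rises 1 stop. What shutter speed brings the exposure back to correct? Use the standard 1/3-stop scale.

1/320s

Scene light: 1 stop brighter.
Aperture: f/4 → f/4.5 → f/5 → f/5.6 → f/6.3 → f/7.1 → f/8 → f/9 → f/10 → f/11 → f/13 → f/14 — 3 2/3 stops smaller aperture (darker).
ISO: 1250 → 1600 → 2000 → 2500 → 3200 → 4000 → 5000 — 2 stops higher (brighter).
Net so far: 2/3 stop darker. Shutter speed: 1/500 → 1/400 → 1/320.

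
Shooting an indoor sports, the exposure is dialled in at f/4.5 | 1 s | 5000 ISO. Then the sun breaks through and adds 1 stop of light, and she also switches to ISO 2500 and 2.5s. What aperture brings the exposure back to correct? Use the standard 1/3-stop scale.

Scene light: 1 stop brighter.
ISO: 5000 → 4000 → 3200 → 2500 — 1 stop lower (darker).
Shutter speed: 1 → 1.3 → 1.6 → 2 → 2.5 — 1 1/3 stops slower (brighter).
Net so far: 1 1/3 stops brighter. Aperture: f/4.5 → f/5 → f/5.6 → f/6.3 → f/7.1.

f/7.1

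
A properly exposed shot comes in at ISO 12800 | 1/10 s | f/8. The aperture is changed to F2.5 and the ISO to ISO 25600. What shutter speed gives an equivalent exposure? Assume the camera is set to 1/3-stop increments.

Aperture: f/8 → f/7.1 → f/6.3 → f/5.6 → f/5 → f/4.5 → f/4 → f/3.5 → f/3.2 → f/2.8 → f/2.5 — 3 1/3 stops wider (brighter).
ISO: 12800 → 16000 → 20000 → 25600 — 1 stop higher (brighter).
Net change so far: 4 1/3 stops brighter. Offset with the shutter speed: 1/10 → 1/13 → 1/15 → 1/20 → 1/25 → 1/30 → 1/40 → 1/50 → 1/60 → 1/80 → 1/100 → 1/125 → 1/160 → 1/200.

1/200s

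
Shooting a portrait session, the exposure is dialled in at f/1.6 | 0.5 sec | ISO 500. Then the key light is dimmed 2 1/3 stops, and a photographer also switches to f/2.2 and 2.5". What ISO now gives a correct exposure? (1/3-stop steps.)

Scene light: 2 1/3 stops darker.
Aperture: f/1.6 → f/1.8 → f/2 → f/2.2 — 1 stop narrower (darker).
Shutter speed: 0.5 → 0.6 → 0.8 → 1 → 1.3 → 1.6 → 2 → 2.5 — 2 1/3 stops slower (brighter).
Net so far: 1 stop darker. ISO: 500 → 640 → 800 → 1000.

ISO 1000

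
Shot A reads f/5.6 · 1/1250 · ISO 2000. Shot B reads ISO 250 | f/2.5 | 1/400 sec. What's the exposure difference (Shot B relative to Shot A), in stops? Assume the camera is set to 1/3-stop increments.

Aperture: f/5.6 → f/5 → f/4.5 → f/4 → f/3.5 → f/3.2 → f/2.8 → f/2.5 — 2 1/3 stops larger aperture (brighter).
Shutter speed: 1/1250 → 1/1000 → 1/800 → 1/640 → 1/500 → 1/400 — 1 2/3 stops longer (brighter).
ISO: 2000 → 1600 → 1250 → 1000 → 800 → 640 → 500 → 400 → 320 → 250 — 3 stops lower (darker).
Net: +2 1/3 +1 2/3 −3 = +1 stop.

1 stop brighter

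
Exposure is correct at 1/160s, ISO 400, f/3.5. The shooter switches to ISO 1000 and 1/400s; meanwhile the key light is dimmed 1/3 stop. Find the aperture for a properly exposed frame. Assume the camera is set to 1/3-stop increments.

f/3.2

Scene light: 1/3 stop darker.
ISO: 400 → 500 → 640 → 800 → 1000 — 1 1/3 stops raised (brighter).
Shutter speed: 1/160 → 1/200 → 1/250 → 1/320 → 1/400 — 1 1/3 stops faster (darker).
Net so far: 1/3 stop darker. Aperture: f/3.5 → f/3.2.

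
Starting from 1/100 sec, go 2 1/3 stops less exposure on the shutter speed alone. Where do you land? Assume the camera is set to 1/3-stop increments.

Shutter speed: 1/100 → 1/125 → 1/160 → 1/200 → 1/250 → 1/320 → 1/400 → 1/500 — 2 1/3 stops shorter (darker).

1/500s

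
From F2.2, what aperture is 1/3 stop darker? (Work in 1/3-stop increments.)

Aperture: f/2.2 → f/2.5 — 1/3 stop smaller aperture (darker).

f/2.5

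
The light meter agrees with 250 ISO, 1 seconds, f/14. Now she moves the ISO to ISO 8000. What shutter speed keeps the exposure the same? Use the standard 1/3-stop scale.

1/30s

ISO: 250 → 320 → 400 → 500 → 640 → 800 → 1000 → 1250 → 1600 → 2000 → 2500 → 3200 → 4000 → 5000 → 6400 → 8000 — 5 stops higher (brighter).
Need 5 stops darker from the shutter speed: 1 → 0.8 → 0.6 → 0.5 → 0.4 → 0.3 → 1/4 → 1/5 → 1/6 → 1/8 → 1/10 → 1/13 → 1/15 → 1/20 → 1/25 → 1/30.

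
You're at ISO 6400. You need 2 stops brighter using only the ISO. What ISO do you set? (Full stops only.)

ISO: 6400 → 12800 → 25600 — 2 stops raised (brighter).

ISO 25600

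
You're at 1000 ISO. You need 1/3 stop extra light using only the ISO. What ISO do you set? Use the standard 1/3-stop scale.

ISO 1250

ISO: 1000 → 1250 — 1/3 stop higher (brighter).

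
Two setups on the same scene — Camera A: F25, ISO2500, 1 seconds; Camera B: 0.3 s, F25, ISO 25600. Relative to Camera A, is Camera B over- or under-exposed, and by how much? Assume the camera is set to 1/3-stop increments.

Aperture: unchanged.
Shutter speed: 1 → 0.8 → 0.6 → 0.5 → 0.4 → 0.3 — 1 2/3 stops faster (darker).
ISO: 2500 → 3200 → 4000 → 5000 → 6400 → 8000 → 10000 → 12800 → 16000 → 20000 → 25600 — 3 1/3 stops higher (brighter).
Net: −1 2/3 +3 1/3 = +1 2/3 stops.

1 2/3 stops brighter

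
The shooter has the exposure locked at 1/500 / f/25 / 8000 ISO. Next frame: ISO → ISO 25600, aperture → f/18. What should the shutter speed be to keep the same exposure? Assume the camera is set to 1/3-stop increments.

1/3200s

ISO: 8000 → 10000 → 12800 → 16000 → 20000 → 25600 — 1 2/3 stops raised (brighter).
Aperture: f/25 → f/22 → f/20 → f/18 — 1 stop wider (brighter).
Net change so far: 2 2/3 stops brighter. Offset with the shutter speed: 1/500 → 1/640 → 1/800 → 1/1000 → 1/1250 → 1/1600 → 1/2000 → 1/2500 → 1/3200.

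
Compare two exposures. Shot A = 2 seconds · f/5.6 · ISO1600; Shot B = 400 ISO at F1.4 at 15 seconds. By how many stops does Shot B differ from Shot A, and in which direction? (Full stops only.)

Aperture: f/5.6 → f/4 → f/2.8 → f/2 → f/1.4 — 4 stops opened up (brighter).
Shutter speed: 2 → 4 → 8 → 15 — 3 stops longer (brighter).
ISO: 1600 → 800 → 400 — 2 stops lower (darker).
Net: +4 +3 −2 = +5 stops.

5 stops brighter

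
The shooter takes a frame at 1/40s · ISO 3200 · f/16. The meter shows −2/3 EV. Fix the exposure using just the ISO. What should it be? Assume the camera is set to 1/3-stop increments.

Underexposed by 2/3 stop → need 2/3 stop brighter.
ISO: 3200 → 4000 → 5000.

ISO 5000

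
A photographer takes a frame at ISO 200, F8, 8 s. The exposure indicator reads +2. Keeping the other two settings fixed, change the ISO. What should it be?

ISO 50

Overexposed by 2 stops → need 2 stops darker.
ISO: 200 → 100 → 50.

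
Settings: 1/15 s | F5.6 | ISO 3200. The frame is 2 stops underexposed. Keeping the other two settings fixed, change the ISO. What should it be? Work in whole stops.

ISO 12800

Underexposed by 2 stops → need 2 stops brighter.
ISO: 3200 → 6400 → 12800.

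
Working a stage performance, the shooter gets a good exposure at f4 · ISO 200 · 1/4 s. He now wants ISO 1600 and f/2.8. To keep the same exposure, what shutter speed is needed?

1/60s

ISO: 200 → 400 → 800 → 1600 — 3 stops higher (brighter).
Aperture: f/4 → f/2.8 — 1 stop larger aperture (brighter).
Net change so far: 4 stops brighter. Offset with the shutter speed: 1/4 → 1/8 → 1/15 → 1/30 → 1/60.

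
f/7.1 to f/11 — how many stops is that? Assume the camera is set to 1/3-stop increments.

1 1/3 stops

f/7.1 → f/8 → f/9 → f/10 → f/11 — count the steps: 4 third-stops = 1 1/3 stops.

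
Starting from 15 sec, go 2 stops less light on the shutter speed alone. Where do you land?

4 s

Shutter speed: 15 → 8 → 4 — 2 stops faster (darker).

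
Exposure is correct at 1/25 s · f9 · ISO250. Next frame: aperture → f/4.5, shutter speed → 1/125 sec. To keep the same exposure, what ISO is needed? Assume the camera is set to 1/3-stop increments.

Aperture: f/9 → f/8 → f/7.1 → f/6.3 → f/5.6 → f/5 → f/4.5 — 2 stops larger aperture (brighter).
Shutter speed: 1/25 → 1/30 → 1/40 → 1/50 → 1/60 → 1/80 → 1/100 → 1/125 — 2 1/3 stops faster (darker).
Net change so far: 1/3 stop darker. Offset with the ISO: 250 → 320.

ISO 320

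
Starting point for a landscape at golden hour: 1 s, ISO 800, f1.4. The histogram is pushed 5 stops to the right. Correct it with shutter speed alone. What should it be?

Overexposed by 5 stops → need 5 stops darker.
Shutter speed: 1 → 1/2 → 1/4 → 1/8 → 1/15 → 1/30.

1/30s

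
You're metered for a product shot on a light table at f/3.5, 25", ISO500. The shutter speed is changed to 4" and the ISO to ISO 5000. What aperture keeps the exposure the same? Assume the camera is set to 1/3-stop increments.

f/4.5

Shutter speed: 25 → 20 → 15 → 13 → 10 → 8 → 6 → 5 → 4 — 2 2/3 stops shorter (darker).
ISO: 500 → 640 → 800 → 1000 → 1250 → 1600 → 2000 → 2500 → 3200 → 4000 → 5000 — 3 1/3 stops raised (brighter).
Net change so far: 2/3 stop brighter. Offset with the aperture: f/3.5 → f/4 → f/4.5.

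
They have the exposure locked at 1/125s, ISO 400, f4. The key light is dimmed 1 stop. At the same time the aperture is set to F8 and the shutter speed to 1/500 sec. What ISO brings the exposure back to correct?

Scene light: 1 stop darker.
Aperture: f/4 → f/5.6 → f/8 — 2 stops smaller aperture (darker).
Shutter speed: 1/125 → 1/250 → 1/500 — 2 stops shorter (darker).
Net so far: 5 stops darker. ISO: 400 → 800 → 1600 → 3200 → 6400 → 12800.

ISO 12800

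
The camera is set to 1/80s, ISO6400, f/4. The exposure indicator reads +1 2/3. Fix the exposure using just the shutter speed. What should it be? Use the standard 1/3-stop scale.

1/250s

Overexposed by 1 2/3 stops → need 1 2/3 stops darker.
Shutter speed: 1/80 → 1/100 → 1/125 → 1/160 → 1/200 → 1/250.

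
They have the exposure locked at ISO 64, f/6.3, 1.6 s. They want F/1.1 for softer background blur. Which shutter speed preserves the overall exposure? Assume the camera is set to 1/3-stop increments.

Aperture: f/6.3 → f/5.6 → f/5 → f/4.5 → f/4 → f/3.5 → f/3.2 → f/2.8 → f/2.5 → f/2.2 → f/2 → f/1.8 → f/1.6 → f/1.4 → f/1.2 → f/1.1 — 5 stops wider (brighter).
Need 5 stops darker from the shutter speed: 1.6 → 1.3 → 1 → 0.8 → 0.6 → 0.5 → 0.4 → 0.3 → 1/4 → 1/5 → 1/6 → 1/8 → 1/10 → 1/13 → 1/15 → 1/20.

1/20s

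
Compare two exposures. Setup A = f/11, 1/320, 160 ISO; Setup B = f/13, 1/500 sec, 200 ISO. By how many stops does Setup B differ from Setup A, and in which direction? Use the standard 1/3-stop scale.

2/3 stop darker

Aperture: f/11 → f/13 — 1/3 stop smaller aperture (darker).
Shutter speed: 1/320 → 1/400 → 1/500 — 2/3 stop faster (darker).
ISO: 160 → 200 — 1/3 stop higher (brighter).
Net: −1/3 −2/3 +1/3 = −2/3 stops.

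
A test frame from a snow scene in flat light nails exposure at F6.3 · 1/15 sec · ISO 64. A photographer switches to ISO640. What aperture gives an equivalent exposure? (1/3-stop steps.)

ISO: 64 → 80 → 100 → 125 → 160 → 200 → 250 → 320 → 400 → 500 → 640 — 3 1/3 stops raised (brighter).
Need 3 1/3 stops darker from the aperture: f/6.3 → f/7.1 → f/8 → f/9 → f/10 → f/11 → f/13 → f/14 → f/16 → f/18 → f/20.

f/20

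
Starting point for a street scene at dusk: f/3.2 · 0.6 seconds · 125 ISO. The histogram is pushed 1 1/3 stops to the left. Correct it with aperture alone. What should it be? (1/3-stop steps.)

Underexposed by 1 1/3 stops → need 1 1/3 stops brighter.
Aperture: f/3.2 → f/2.8 → f/2.5 → f/2.2 → f/2.

f/2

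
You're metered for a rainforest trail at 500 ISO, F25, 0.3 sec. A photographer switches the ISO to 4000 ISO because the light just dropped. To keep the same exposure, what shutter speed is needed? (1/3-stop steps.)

1/25s

ISO: 500 → 640 → 800 → 1000 → 1250 → 1600 → 2000 → 2500 → 3200 → 4000 — 3 stops higher (brighter).
Need 3 stops darker from the shutter speed: 0.3 → 1/4 → 1/5 → 1/6 → 1/8 → 1/10 → 1/13 → 1/15 → 1/20 → 1/25.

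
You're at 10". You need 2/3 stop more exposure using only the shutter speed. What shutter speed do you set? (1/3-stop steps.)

15 s

Shutter speed: 10 → 13 → 15 — 2/3 stop slower (brighter).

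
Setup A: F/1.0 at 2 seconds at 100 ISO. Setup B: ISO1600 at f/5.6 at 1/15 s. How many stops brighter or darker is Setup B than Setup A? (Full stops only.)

Aperture: f/1.0 → f/1.4 → f/2 → f/2.8 → f/4 → f/5.6 — 5 stops narrower (darker).
Shutter speed: 2 → 1 → 1/2 → 1/4 → 1/8 → 1/15 — 5 stops shorter (darker).
ISO: 100 → 200 → 400 → 800 → 1600 — 4 stops higher (brighter).
Net: −5 −5 +4 = −6 stops.

6 stops darker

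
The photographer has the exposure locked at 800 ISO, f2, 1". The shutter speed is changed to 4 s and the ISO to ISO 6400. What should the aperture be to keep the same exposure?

Shutter speed: 1 → 2 → 4 — 2 stops longer (brighter).
ISO: 800 → 1600 → 3200 → 6400 — 3 stops higher (brighter).
Net change so far: 5 stops brighter. Offset with the aperture: f/2 → f/2.8 → f/4 → f/5.6 → f/8 → f/11.

f/11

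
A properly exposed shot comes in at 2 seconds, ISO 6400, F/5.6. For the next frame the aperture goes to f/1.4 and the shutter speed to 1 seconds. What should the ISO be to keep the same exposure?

Aperture: f/5.6 → f/4 → f/2.8 → f/2 → f/1.4 — 4 stops larger aperture (brighter).
Shutter speed: 2 → 1 — 1 stop faster (darker).
Net change so far: 3 stops brighter. Offset with the ISO: 6400 → 3200 → 1600 → 800.

ISO 800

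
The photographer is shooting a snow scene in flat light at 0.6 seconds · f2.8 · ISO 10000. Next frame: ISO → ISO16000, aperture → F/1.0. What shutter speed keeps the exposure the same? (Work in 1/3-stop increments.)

ISO: 10000 → 12800 → 16000 — 2/3 stop higher (brighter).
Aperture: f/2.8 → f/2.5 → f/2.2 → f/2 → f/1.8 → f/1.6 → f/1.4 → f/1.2 → f/1.1 → f/1.0 — 3 stops wider (brighter).
Net change so far: 3 2/3 stops brighter. Offset with the shutter speed: 0.6 → 0.5 → 0.4 → 0.3 → 1/4 → 1/5 → 1/6 → 1/8 → 1/10 → 1/13 → 1/15 → 1/20.

1/20s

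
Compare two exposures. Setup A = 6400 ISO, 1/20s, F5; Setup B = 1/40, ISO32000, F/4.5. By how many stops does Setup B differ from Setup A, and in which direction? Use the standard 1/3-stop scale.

Aperture: f/5 → f/4.5 — 1/3 stop opened up (brighter).
Shutter speed: 1/20 → 1/25 → 1/30 → 1/40 — 1 stop faster (darker).
ISO: 6400 → 8000 → 10000 → 12800 → 16000 → 20000 → 25600 → 32000 — 2 1/3 stops higher (brighter).
Net: +1/3 −1 +2 1/3 = +1 2/3 stops.

1 2/3 stops brighter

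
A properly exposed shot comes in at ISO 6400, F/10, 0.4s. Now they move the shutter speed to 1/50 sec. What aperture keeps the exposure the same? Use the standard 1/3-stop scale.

Shutter speed: 0.4 → 0.3 → 1/4 → 1/5 → 1/6 → 1/8 → 1/10 → 1/13 → 1/15 → 1/20 → 1/25 → 1/30 → 1/40 → 1/50 — 4 1/3 stops shorter (darker).
Need 4 1/3 stops brighter from the aperture: f/10 → f/9 → f/8 → f/7.1 → f/6.3 → f/5.6 → f/5 → f/4.5 → f/4 → f/3.5 → f/3.2 → f/2.8 → f/2.5 → f/2.2.

f/2.2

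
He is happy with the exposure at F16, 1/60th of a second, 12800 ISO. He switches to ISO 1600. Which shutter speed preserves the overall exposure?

ISO: 12800 → 6400 → 3200 → 1600 — 3 stops lower (darker).
Need 3 stops brighter from the shutter speed: 1/60 → 1/30 → 1/15 → 1/8.

1/8s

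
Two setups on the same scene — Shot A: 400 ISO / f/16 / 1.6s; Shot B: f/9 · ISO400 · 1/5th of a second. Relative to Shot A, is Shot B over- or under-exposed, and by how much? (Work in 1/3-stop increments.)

Aperture: f/16 → f/14 → f/13 → f/11 → f/10 → f/9 — 1 2/3 stops wider (brighter).
Shutter speed: 1.6 → 1.3 → 1 → 0.8 → 0.6 → 0.5 → 0.4 → 0.3 → 1/4 → 1/5 — 3 stops faster (darker).
ISO: unchanged.
Net: +1 2/3 −3 = −1 1/3 stops.

1 1/3 stops darker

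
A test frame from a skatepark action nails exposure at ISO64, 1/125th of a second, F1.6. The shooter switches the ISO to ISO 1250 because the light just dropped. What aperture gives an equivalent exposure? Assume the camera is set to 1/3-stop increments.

f/7.1

ISO: 64 → 80 → 100 → 125 → 160 → 200 → 250 → 320 → 400 → 500 → 640 → 800 → 1000 → 1250 — 4 1/3 stops raised (brighter).
Need 4 1/3 stops darker from the aperture: f/1.6 → f/1.8 → f/2 → f/2.2 → f/2.5 → f/2.8 → f/3.2 → f/3.5 → f/4 → f/4.5 → f/5 → f/5.6 → f/6.3 → f/7.1.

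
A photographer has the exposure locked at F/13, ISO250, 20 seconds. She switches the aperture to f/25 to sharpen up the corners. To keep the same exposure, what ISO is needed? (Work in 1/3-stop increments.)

Aperture: f/13 → f/14 → f/16 → f/18 → f/20 → f/22 → f/25 — 2 stops narrower (darker).
Need 2 stops brighter from the ISO: 250 → 320 → 400 → 500 → 640 → 800 → 1000.

ISO 1000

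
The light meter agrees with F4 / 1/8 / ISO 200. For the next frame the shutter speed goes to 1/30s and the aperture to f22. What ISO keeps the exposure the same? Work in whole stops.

ISO 25600

Shutter speed: 1/8 → 1/15 → 1/30 — 2 stops shorter (darker).
Aperture: f/4 → f/5.6 → f/8 → f/11 → f/16 → f/22 — 5 stops smaller aperture (darker).
Net change so far: 7 stops darker. Offset with the ISO: 200 → 400 → 800 → 1600 → 3200 → 6400 → 12800 → 25600.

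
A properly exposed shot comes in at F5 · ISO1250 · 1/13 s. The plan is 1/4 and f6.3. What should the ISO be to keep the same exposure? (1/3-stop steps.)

ISO 640

Shutter speed: 1/13 → 1/10 → 1/8 → 1/6 → 1/5 → 1/4 — 1 2/3 stops longer (brighter).
Aperture: f/5 → f/5.6 → f/6.3 — 2/3 stop stopped down (darker).
Net change so far: 1 stop brighter. Offset with the ISO: 1250 → 1000 → 800 → 640.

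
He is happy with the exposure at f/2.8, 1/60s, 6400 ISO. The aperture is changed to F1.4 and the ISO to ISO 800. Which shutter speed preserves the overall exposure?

1/30s

Aperture: f/2.8 → f/2 → f/1.4 — 2 stops larger aperture (brighter).
ISO: 6400 → 3200 → 1600 → 800 — 3 stops dropped (darker).
Net change so far: 1 stop darker. Offset with the shutter speed: 1/60 → 1/30.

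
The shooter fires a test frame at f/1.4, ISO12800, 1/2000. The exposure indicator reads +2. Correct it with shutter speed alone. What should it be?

1/8000s

Overexposed by 2 stops → need 2 stops darker.
Shutter speed: 1/2000 → 1/4000 → 1/8000.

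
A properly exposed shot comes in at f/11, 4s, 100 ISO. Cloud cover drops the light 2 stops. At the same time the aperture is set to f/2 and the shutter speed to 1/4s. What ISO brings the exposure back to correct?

ISO 200

Scene light: 2 stops darker.
Aperture: f/11 → f/8 → f/5.6 → f/4 → f/2.8 → f/2 — 5 stops opened up (brighter).
Shutter speed: 4 → 2 → 1 → 1/2 → 1/4 — 4 stops faster (darker).
Net so far: 1 stop darker. ISO: 100 → 200.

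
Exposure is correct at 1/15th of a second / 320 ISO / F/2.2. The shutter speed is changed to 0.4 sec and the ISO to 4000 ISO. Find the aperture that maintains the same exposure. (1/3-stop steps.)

f/20

Shutter speed: 1/15 → 1/13 → 1/10 → 1/8 → 1/6 → 1/5 → 1/4 → 0.3 → 0.4 — 2 2/3 stops slower (brighter).
ISO: 320 → 400 → 500 → 640 → 800 → 1000 → 1250 → 1600 → 2000 → 2500 → 3200 → 4000 — 3 2/3 stops raised (brighter).
Net change so far: 6 1/3 stops brighter. Offset with the aperture: f/2.2 → f/2.5 → f/2.8 → f/3.2 → f/3.5 → f/4 → f/4.5 → f/5 → f/5.6 → f/6.3 → f/7.1 → f/8 → f/9 → f/10 → f/11 → f/13 → f/14 → f/16 → f/18 → f/20.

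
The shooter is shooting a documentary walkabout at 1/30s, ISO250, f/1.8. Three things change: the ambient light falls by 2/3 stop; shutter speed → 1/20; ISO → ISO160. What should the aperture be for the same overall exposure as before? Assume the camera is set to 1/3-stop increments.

f/1.4

Scene light: 2/3 stop darker.
Shutter speed: 1/30 → 1/25 → 1/20 — 2/3 stop longer (brighter).
ISO: 250 → 200 → 160 — 2/3 stop dropped (darker).
Net so far: 2/3 stop darker. Aperture: f/1.8 → f/1.6 → f/1.4.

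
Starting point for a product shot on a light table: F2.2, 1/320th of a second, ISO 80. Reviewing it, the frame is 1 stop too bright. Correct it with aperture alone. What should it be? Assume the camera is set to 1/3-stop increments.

Overexposed by 1 stop → need 1 stop darker.
Aperture: f/2.2 → f/2.5 → f/2.8 → f/3.2.

f/3.2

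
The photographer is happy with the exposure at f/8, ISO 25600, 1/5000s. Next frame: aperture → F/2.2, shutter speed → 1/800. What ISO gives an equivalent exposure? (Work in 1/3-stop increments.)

ISO 320

Aperture: f/8 → f/7.1 → f/6.3 → f/5.6 → f/5 → f/4.5 → f/4 → f/3.5 → f/3.2 → f/2.8 → f/2.5 → f/2.2 — 3 2/3 stops wider (brighter).
Shutter speed: 1/5000 → 1/4000 → 1/3200 → 1/2500 → 1/2000 → 1/1600 → 1/1250 → 1/1000 → 1/800 — 2 2/3 stops slower (brighter).
Net change so far: 6 1/3 stops brighter. Offset with the ISO: 25600 → 20000 → 16000 → 12800 → 10000 → 8000 → 6400 → 5000 → 4000 → 3200 → 2500 → 2000 → 1600 → 1250 → 1000 → 800 → 640 → 500 → 400 → 320.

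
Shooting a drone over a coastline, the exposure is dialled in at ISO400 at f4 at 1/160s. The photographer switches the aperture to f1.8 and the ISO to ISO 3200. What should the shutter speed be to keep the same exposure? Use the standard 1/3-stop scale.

1/6400s

Aperture: f/4 → f/3.5 → f/3.2 → f/2.8 → f/2.5 → f/2.2 → f/2 → f/1.8 — 2 1/3 stops larger aperture (brighter).
ISO: 400 → 500 → 640 → 800 → 1000 → 1250 → 1600 → 2000 → 2500 → 3200 — 3 stops raised (brighter).
Net change so far: 5 1/3 stops brighter. Offset with the shutter speed: 1/160 → 1/200 → 1/250 → 1/320 → 1/400 → 1/500 → 1/640 → 1/800 → 1/1000 → 1/1250 → 1/1600 → 1/2000 → 1/2500 → 1/3200 → 1/4000 → 1/5000 → 1/6400.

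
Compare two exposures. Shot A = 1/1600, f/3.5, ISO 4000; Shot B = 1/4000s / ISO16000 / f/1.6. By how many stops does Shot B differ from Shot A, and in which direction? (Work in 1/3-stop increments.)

3 stops brighter

Aperture: f/3.5 → f/3.2 → f/2.8 → f/2.5 → f/2.2 → f/2 → f/1.8 → f/1.6 — 2 1/3 stops opened up (brighter).
Shutter speed: 1/1600 → 1/2000 → 1/2500 → 1/3200 → 1/4000 — 1 1/3 stops faster (darker).
ISO: 4000 → 5000 → 6400 → 8000 → 10000 → 12800 → 16000 — 2 stops higher (brighter).
Net: +2 1/3 −1 1/3 +2 = +3 stops.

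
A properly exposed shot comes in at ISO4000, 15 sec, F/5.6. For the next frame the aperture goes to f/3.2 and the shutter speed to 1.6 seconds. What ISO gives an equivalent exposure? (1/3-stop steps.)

Aperture: f/5.6 → f/5 → f/4.5 → f/4 → f/3.5 → f/3.2 — 1 2/3 stops larger aperture (brighter).
Shutter speed: 15 → 13 → 10 → 8 → 6 → 5 → 4 → 3.2 → 2.5 → 2 → 1.6 — 3 1/3 stops faster (darker).
Net change so far: 1 2/3 stops darker. Offset with the ISO: 4000 → 5000 → 6400 → 8000 → 10000 → 12800.

ISO 12800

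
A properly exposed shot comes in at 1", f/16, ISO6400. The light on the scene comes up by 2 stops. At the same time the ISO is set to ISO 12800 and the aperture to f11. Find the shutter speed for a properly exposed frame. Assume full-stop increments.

1/15s

Scene light: 2 stops brighter.
ISO: 6400 → 12800 — 1 stop higher (brighter).
Aperture: f/16 → f/11 — 1 stop larger aperture (brighter).
Net so far: 4 stops brighter. Shutter speed: 1 → 1/2 → 1/4 → 1/8 → 1/15.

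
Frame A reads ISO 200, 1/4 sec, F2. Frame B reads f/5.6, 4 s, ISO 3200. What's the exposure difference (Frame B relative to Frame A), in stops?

5 stops brighter

Aperture: f/2 → f/2.8 → f/4 → f/5.6 — 3 stops stopped down (darker).
Shutter speed: 1/4 → 1/2 → 1 → 2 → 4 — 4 stops slower (brighter).
ISO: 200 → 400 → 800 → 1600 → 3200 — 4 stops higher (brighter).
Net: −3 +4 +4 = +5 stops.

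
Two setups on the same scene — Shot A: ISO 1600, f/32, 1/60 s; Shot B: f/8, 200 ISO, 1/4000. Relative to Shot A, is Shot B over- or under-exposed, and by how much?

5 stops darker

Aperture: f/32 → f/22 → f/16 → f/11 → f/8 — 4 stops larger aperture (brighter).
Shutter speed: 1/60 → 1/125 → 1/250 → 1/500 → 1/1000 → 1/2000 → 1/4000 — 6 stops shorter (darker).
ISO: 1600 → 800 → 400 → 200 — 3 stops dropped (darker).
Net: +4 −6 −3 = −5 stops.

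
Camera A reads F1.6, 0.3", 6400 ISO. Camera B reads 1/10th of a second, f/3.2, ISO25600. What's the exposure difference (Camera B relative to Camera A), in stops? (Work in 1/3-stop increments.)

1 2/3 stops darker

Aperture: f/1.6 → f/1.8 → f/2 → f/2.2 → f/2.5 → f/2.8 → f/3.2 — 2 stops stopped down (darker).
Shutter speed: 0.3 → 1/4 → 1/5 → 1/6 → 1/8 → 1/10 — 1 2/3 stops faster (darker).
ISO: 6400 → 8000 → 10000 → 12800 → 16000 → 20000 → 25600 — 2 stops higher (brighter).
Net: −2 −1 2/3 +2 = −1 2/3 stops.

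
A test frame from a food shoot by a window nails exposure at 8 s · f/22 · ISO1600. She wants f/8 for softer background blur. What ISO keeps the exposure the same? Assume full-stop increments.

ISO 200

Aperture: f/22 → f/16 → f/11 → f/8 — 3 stops wider (brighter).
Need 3 stops darker from the ISO: 1600 → 800 → 400 → 200.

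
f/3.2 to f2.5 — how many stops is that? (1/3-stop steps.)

f/3.2 → f/2.8 → f/2.5 — count the steps: 2 third-stops = 2/3 stop.

2/3 stop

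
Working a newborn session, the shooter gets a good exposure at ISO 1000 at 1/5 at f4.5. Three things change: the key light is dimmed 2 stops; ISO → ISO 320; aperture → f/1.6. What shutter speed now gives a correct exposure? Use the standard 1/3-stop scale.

0.3 s

Scene light: 2 stops darker.
ISO: 1000 → 800 → 640 → 500 → 400 → 320 — 1 2/3 stops dropped (darker).
Aperture: f/4.5 → f/4 → f/3.5 → f/3.2 → f/2.8 → f/2.5 → f/2.2 → f/2 → f/1.8 → f/1.6 — 3 stops wider (brighter).
Net so far: 2/3 stop darker. Shutter speed: 1/5 → 1/4 → 0.3.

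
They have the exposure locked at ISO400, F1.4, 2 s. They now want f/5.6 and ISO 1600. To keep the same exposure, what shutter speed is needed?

8 s

Aperture: f/1.4 → f/2 → f/2.8 → f/4 → f/5.6 — 4 stops smaller aperture (darker).
ISO: 400 → 800 → 1600 — 2 stops higher (brighter).
Net change so far: 2 stops darker. Offset with the shutter speed: 2 → 4 → 8.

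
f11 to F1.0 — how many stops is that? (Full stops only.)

f/11 → f/8 → f/5.6 → f/4 → f/2.8 → f/2 → f/1.4 → f/1.0 — count the steps: 7 stops.

7 stops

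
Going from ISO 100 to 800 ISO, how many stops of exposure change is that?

100 → 200 → 400 → 800 — count the steps: 3 stops.

3 stops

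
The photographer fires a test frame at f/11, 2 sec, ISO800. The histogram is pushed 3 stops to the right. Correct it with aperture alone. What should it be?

f/32

Overexposed by 3 stops → need 3 stops darker.
Aperture: f/11 → f/16 → f/22 → f/32.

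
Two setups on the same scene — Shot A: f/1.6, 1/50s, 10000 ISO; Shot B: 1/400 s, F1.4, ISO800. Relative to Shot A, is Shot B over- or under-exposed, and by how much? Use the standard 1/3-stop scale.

Aperture: f/1.6 → f/1.4 — 1/3 stop wider (brighter).
Shutter speed: 1/50 → 1/60 → 1/80 → 1/100 → 1/125 → 1/160 → 1/200 → 1/250 → 1/320 → 1/400 — 3 stops shorter (darker).
ISO: 10000 → 8000 → 6400 → 5000 → 4000 → 3200 → 2500 → 2000 → 1600 → 1250 → 1000 → 800 — 3 2/3 stops lower (darker).
Net: +1/3 −3 −3 2/3 = −6 1/3 stops.

6 1/3 stops darker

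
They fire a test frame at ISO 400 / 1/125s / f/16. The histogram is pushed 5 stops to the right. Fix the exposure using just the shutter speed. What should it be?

1/4000s

Overexposed by 5 stops → need 5 stops darker.
Shutter speed: 1/125 → 1/250 → 1/500 → 1/1000 → 1/2000 → 1/4000.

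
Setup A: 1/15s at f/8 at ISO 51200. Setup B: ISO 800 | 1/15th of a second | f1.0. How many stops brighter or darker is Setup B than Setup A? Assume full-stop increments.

same exposure (0 stops)

Aperture: f/8 → f/5.6 → f/4 → f/2.8 → f/2 → f/1.4 → f/1.0 — 6 stops opened up (brighter).
Shutter speed: unchanged.
ISO: 51200 → 25600 → 12800 → 6400 → 3200 → 1600 → 800 — 6 stops dropped (darker).
Net: +6 −6 = 0 stops.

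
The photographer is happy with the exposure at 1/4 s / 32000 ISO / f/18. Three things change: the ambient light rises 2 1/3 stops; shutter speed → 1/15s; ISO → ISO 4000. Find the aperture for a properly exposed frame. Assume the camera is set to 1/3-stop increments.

f/7.1

Scene light: 2 1/3 stops brighter.
Shutter speed: 1/4 → 1/5 → 1/6 → 1/8 → 1/10 → 1/13 → 1/15 — 2 stops shorter (darker).
ISO: 32000 → 25600 → 20000 → 16000 → 12800 → 10000 → 8000 → 6400 → 5000 → 4000 — 3 stops lower (darker).
Net so far: 2 2/3 stops darker. Aperture: f/18 → f/16 → f/14 → f/13 → f/11 → f/10 → f/9 → f/8 → f/7.1.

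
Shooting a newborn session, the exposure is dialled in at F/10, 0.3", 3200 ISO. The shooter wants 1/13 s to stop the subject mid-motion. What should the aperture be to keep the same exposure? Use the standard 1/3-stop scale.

Shutter speed: 0.3 → 1/4 → 1/5 → 1/6 → 1/8 → 1/10 → 1/13 — 2 stops faster (darker).
Need 2 stops brighter from the aperture: f/10 → f/9 → f/8 → f/7.1 → f/6.3 → f/5.6 → f/5.

f/5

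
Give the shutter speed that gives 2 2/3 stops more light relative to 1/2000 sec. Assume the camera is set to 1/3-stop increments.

1/320s

Shutter speed: 1/2000 → 1/1600 → 1/1250 → 1/1000 → 1/800 → 1/640 → 1/500 → 1/400 → 1/320 — 2 2/3 stops slower (brighter).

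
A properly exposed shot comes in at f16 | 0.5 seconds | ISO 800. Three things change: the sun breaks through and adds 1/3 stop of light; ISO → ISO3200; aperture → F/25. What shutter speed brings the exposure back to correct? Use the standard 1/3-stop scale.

1/4s

Scene light: 1/3 stop brighter.
ISO: 800 → 1000 → 1250 → 1600 → 2000 → 2500 → 3200 — 2 stops higher (brighter).
Aperture: f/16 → f/18 → f/20 → f/22 → f/25 — 1 1/3 stops stopped down (darker).
Net so far: 1 stop brighter. Shutter speed: 0.5 → 0.4 → 0.3 → 1/4.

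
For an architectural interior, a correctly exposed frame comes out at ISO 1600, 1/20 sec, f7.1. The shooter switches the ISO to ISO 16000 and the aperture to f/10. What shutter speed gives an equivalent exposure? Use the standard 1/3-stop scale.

1/100s

ISO: 1600 → 2000 → 2500 → 3200 → 4000 → 5000 → 6400 → 8000 → 10000 → 12800 → 16000 — 3 1/3 stops higher (brighter).
Aperture: f/7.1 → f/8 → f/9 → f/10 — 1 stop narrower (darker).
Net change so far: 2 1/3 stops brighter. Offset with the shutter speed: 1/20 → 1/25 → 1/30 → 1/40 → 1/50 → 1/60 → 1/80 → 1/100.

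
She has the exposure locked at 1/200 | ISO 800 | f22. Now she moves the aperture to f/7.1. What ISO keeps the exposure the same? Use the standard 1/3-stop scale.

Aperture: f/22 → f/20 → f/18 → f/16 → f/14 → f/13 → f/11 → f/10 → f/9 → f/8 → f/7.1 — 3 1/3 stops wider (brighter).
Need 3 1/3 stops darker from the ISO: 800 → 640 → 500 → 400 → 320 → 250 → 200 → 160 → 125 → 100 → 80.

ISO 80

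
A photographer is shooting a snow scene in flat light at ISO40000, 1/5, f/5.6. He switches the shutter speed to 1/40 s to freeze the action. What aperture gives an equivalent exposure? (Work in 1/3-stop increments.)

Shutter speed: 1/5 → 1/6 → 1/8 → 1/10 → 1/13 → 1/15 → 1/20 → 1/25 → 1/30 → 1/40 — 3 stops faster (darker).
Need 3 stops brighter from the aperture: f/5.6 → f/5 → f/4.5 → f/4 → f/3.5 → f/3.2 → f/2.8 → f/2.5 → f/2.2 → f/2.

f/2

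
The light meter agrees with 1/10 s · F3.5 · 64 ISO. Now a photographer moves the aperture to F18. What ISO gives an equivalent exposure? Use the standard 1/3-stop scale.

Aperture: f/3.5 → f/4 → f/4.5 → f/5 → f/5.6 → f/6.3 → f/7.1 → f/8 → f/9 → f/10 → f/11 → f/13 → f/14 → f/16 → f/18 — 4 2/3 stops stopped down (darker).
Need 4 2/3 stops brighter from the ISO: 64 → 80 → 100 → 125 → 160 → 200 → 250 → 320 → 400 → 500 → 640 → 800 → 1000 → 1250 → 1600.

ISO 1600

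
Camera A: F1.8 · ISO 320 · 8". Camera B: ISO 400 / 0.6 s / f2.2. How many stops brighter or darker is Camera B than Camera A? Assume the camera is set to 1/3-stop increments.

Aperture: f/1.8 → f/2 → f/2.2 — 2/3 stop smaller aperture (darker).
Shutter speed: 8 → 6 → 5 → 4 → 3.2 → 2.5 → 2 → 1.6 → 1.3 → 1 → 0.8 → 0.6 — 3 2/3 stops faster (darker).
ISO: 320 → 400 — 1/3 stop raised (brighter).
Net: −2/3 −3 2/3 +1/3 = −4 stops.

4 stops darker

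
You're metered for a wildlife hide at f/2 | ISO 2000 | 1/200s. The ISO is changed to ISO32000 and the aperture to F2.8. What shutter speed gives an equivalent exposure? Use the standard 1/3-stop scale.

1/1600s

ISO: 2000 → 2500 → 3200 → 4000 → 5000 → 6400 → 8000 → 10000 → 12800 → 16000 → 20000 → 25600 → 32000 — 4 stops higher (brighter).
Aperture: f/2 → f/2.2 → f/2.5 → f/2.8 — 1 stop stopped down (darker).
Net change so far: 3 stops brighter. Offset with the shutter speed: 1/200 → 1/250 → 1/320 → 1/400 → 1/500 → 1/640 → 1/800 → 1/1000 → 1/1250 → 1/1600.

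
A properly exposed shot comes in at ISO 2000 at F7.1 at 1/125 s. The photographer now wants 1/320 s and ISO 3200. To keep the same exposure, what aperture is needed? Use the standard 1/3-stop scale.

Shutter speed: 1/125 → 1/160 → 1/200 → 1/250 → 1/320 — 1 1/3 stops faster (darker).
ISO: 2000 → 2500 → 3200 — 2/3 stop raised (brighter).
Net change so far: 2/3 stop darker. Offset with the aperture: f/7.1 → f/6.3 → f/5.6.

f/5.6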